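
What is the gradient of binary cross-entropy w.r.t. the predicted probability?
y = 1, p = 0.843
∂L/∂p = -1.186

∂L/∂p = -y/p + (1-y)/(1-p) = -1/0.843 + 0 = -1.186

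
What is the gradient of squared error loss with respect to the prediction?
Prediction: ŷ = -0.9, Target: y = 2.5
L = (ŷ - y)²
∂L/∂ŷ = -6.8

∂L/∂ŷ = 2(ŷ - y) = 2(-0.9 - 2.5) = 2(-3.4) = -6.8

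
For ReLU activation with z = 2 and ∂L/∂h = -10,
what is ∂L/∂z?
∂L/∂z = -10

h = ReLU(2) = 2
Since z > 0: ∂h/∂z = 1
∂L/∂z = ∂L/∂h · ∂h/∂z = -10 × 1 = -10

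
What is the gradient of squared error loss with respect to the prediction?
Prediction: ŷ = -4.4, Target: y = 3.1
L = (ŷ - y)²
∂L/∂ŷ = -15.0

∂L/∂ŷ = 2(ŷ - y) = 2(-4.4 - 3.1) = 2(-7.5) = -15.0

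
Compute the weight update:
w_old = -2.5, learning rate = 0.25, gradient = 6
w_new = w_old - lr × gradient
w_new = -4

w_new = w - η·∂L/∂w = -2.5 - 0.25×(6) = -2.5 - (1.5) = -4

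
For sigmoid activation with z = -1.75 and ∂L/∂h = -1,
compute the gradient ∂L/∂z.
∂L/∂z = -0.1261

σ(-1.75) = 0.148
σ'(-1.75) = σ(-1.75)(1 - σ(-1.75)) = 0.148 × 0.852 = 0.1261
∂L/∂z = ∂L/∂h · σ'(z) = -1 × 0.1261 = -0.1261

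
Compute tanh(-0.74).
-0.6291

tanh(-0.74) = (e^(-0.74) - e^(0.74))/(e^(-0.74) + e^(0.74)) = -0.6291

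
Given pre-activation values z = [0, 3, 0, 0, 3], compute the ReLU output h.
h = [0, 3, 0, 0, 3]

ReLU applied element-wise: max(0,0)=0, max(0,3)=3, max(0,0)=0, max(0,0)=0, max(0,3)=3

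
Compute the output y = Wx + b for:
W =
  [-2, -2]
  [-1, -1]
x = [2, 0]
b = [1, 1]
y = [-3, -1]

Wx = [-2×2 + -2×0, -1×2 + -1×0]
   = [-4, -2]
y = Wx + b = [-4 + 1, -2 + 1] = [-3, -1]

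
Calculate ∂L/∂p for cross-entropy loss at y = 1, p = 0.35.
∂L/∂p = -2.857

∂L/∂p = -y/p + (1-y)/(1-p) = -1/0.35 + 0 = -2.857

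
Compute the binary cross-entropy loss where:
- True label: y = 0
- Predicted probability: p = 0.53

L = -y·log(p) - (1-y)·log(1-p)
L = 0.755

L = -0·log(0.53) - 1·log(0.47) = -log(0.47) = 0.755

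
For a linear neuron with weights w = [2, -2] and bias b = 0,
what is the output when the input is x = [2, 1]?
y = 2

y = (2)(2) + (-2)(1) + 0 = 2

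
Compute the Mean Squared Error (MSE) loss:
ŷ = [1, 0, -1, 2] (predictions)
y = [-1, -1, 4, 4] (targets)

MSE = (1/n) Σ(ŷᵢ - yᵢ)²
MSE = 8.5

MSE = (1/4)((1--1)² + (0--1)² + (-1-4)² + (2-4)²) = (1/4)(4 + 1 + 25 + 4) = 8.5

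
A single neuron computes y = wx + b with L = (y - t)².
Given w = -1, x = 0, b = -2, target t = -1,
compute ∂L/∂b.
∂L/∂b = -2

y = wx + b = (-1)(0) + -2 = -2
∂L/∂y = 2(y - t) = 2(-2 - -1) = -2
∂y/∂b = 1
∂L/∂b = ∂L/∂y · ∂y/∂b = -2 × 1 = -2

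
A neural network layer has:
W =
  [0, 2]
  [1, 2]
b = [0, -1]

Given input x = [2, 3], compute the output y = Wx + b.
y = [6, 7]

Wx = [0×2 + 2×3, 1×2 + 2×3]
   = [6, 8]
y = Wx + b = [6 + 0, 8 + -1] = [6, 7]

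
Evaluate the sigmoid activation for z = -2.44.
0.08017

sigmoid(-2.44) = 1/(1 + e^(2.44)) = 1/(1 + 11.47) = 0.08017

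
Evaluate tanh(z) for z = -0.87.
-0.7014

tanh(-0.87) = (e^(-0.87) - e^(0.87))/(e^(-0.87) + e^(0.87)) = -0.7014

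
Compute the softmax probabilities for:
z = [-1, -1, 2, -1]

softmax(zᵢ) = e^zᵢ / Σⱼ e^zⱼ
p = [0.0433, 0.0433, 0.87, 0.0433]

exp(z) = [0.3679, 0.3679, 7.389, 0.3679]
Sum = 8.493
p = [0.0433, 0.0433, 0.87, 0.0433]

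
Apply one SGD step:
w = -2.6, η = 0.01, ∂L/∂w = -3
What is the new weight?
w_new = -2.57

w_new = w - η·∂L/∂w = -2.6 - 0.01×(-3) = -2.6 - (-0.03) = -2.57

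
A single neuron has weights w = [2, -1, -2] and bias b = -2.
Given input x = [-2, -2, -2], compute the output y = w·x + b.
y = 0

y = (2)(-2) + (-1)(-2) + (-2)(-2) + -2 = 0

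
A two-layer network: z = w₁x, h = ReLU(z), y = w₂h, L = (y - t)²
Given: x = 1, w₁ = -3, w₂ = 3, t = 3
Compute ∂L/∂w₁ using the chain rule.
∂L/∂w₁ = 0

Forward pass:
z = w₁x = -3×1 = -3
h = ReLU(-3) = 0
y = w₂h = 3×0 = 0

Backward pass:
∂L/∂y = 2(y - t) = 2(0 - 3) = -6
∂y/∂h = w₂ = 3
∂h/∂z = 0 (ReLU derivative)
∂z/∂w₁ = x = 1

∂L/∂w₁ = -6 × 3 × 0 × 1 = 0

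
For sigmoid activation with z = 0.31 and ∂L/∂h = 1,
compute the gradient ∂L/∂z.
∂L/∂z = 0.2441

σ(0.31) = 0.5769
σ'(0.31) = σ(0.31)(1 - σ(0.31)) = 0.5769 × 0.4231 = 0.2441
∂L/∂z = ∂L/∂h · σ'(z) = 1 × 0.2441 = 0.2441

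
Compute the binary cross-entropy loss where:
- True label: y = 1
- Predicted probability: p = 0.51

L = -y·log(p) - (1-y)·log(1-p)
L = 0.6733

L = -1·log(0.51) - 0·log(0.49) = -log(0.51) = 0.6733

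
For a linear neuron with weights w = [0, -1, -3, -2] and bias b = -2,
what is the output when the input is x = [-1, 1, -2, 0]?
y = 3

y = (0)(-1) + (-1)(1) + (-3)(-2) + (-2)(0) + -2 = 3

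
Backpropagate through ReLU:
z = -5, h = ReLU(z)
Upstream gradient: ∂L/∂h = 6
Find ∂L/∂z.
∂L/∂z = 0

h = ReLU(-5) = 0
Since z < 0: ∂h/∂z = 0
∂L/∂z = ∂L/∂h · ∂h/∂z = 6 × 0 = 0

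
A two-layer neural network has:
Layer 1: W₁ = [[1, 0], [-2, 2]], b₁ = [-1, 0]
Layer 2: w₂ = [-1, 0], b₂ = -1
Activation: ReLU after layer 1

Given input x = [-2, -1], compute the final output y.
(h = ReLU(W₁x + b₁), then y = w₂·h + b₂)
y = -1

Layer 1 pre-activation: z₁ = [-3, 2]
After ReLU: h = [0, 2]
Layer 2 output: y = -1×0 + 0×2 + -1 = -1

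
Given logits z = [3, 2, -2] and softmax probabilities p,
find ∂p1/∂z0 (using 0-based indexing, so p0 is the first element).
∂p1/∂z0 = -0.1947

p = softmax(z) = [0.7275, 0.2676, 0.004902]
p1 = 0.2676, p0 = 0.7275

∂p1/∂z0 = -p1 × p0 = -0.2676 × 0.7275 = -0.1947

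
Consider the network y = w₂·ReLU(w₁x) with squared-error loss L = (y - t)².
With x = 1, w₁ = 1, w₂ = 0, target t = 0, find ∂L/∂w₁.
∂L/∂w₁ = 0

Forward pass:
z = w₁x = 1×1 = 1
h = ReLU(1) = 1
y = w₂h = 0×1 = 0

Backward pass:
∂L/∂y = 2(y - t) = 2(0 - 0) = 0
∂y/∂h = w₂ = 0
∂h/∂z = 1 (ReLU derivative)
∂z/∂w₁ = x = 1

∂L/∂w₁ = 0 × 0 × 1 × 1 = 0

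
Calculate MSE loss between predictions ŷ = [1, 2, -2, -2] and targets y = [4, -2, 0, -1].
MSE = 7.5

MSE = (1/4)((1-4)² + (2--2)² + (-2-0)² + (-2--1)²) = (1/4)(9 + 16 + 4 + 1) = 7.5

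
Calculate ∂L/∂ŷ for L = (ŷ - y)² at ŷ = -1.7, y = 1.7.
∂L/∂ŷ = -6.8

∂L/∂ŷ = 2(ŷ - y) = 2(-1.7 - 1.7) = 2(-3.4) = -6.8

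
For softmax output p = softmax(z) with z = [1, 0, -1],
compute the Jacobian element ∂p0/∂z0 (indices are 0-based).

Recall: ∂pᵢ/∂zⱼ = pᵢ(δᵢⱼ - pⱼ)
∂p0/∂z0 = 0.2227

p = softmax(z) = [0.6652, 0.2447, 0.09003]
p0 = 0.6652

∂p0/∂z0 = p0(1 - p0) = 0.6652 × (1 - 0.6652) = 0.2227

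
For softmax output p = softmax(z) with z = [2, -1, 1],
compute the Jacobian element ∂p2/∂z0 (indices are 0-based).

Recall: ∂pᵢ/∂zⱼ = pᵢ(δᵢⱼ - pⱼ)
∂p2/∂z0 = -0.183

p = softmax(z) = [0.7054, 0.03512, 0.2595]
p2 = 0.2595, p0 = 0.7054

∂p2/∂z0 = -p2 × p0 = -0.2595 × 0.7054 = -0.183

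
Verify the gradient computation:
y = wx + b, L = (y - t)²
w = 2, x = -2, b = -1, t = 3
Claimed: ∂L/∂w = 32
Correct

y = (2)(-2) + -1 = -5
∂L/∂y = 2(y - t) = 2(-5 - 3) = -16
∂y/∂w = x = -2
∂L/∂w = -16 × -2 = 32

Claimed value: 32
Correct: The correct gradient is 32.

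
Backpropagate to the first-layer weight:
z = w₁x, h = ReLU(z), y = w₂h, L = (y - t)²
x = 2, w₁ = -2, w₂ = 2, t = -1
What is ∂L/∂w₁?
∂L/∂w₁ = 0

Forward pass:
z = w₁x = -2×2 = -4
h = ReLU(-4) = 0
y = w₂h = 2×0 = 0

Backward pass:
∂L/∂y = 2(y - t) = 2(0 - -1) = 2
∂y/∂h = w₂ = 2
∂h/∂z = 0 (ReLU derivative)
∂z/∂w₁ = x = 2

∂L/∂w₁ = 2 × 2 × 0 × 2 = 0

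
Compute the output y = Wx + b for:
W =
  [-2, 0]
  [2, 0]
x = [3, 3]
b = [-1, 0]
y = [-7, 6]

Wx = [-2×3 + 0×3, 2×3 + 0×3]
   = [-6, 6]
y = Wx + b = [-6 + -1, 6 + 0] = [-7, 6]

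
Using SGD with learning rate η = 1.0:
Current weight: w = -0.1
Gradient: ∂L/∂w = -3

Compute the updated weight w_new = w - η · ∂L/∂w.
w_new = 2.9

w_new = w - η·∂L/∂w = -0.1 - 1.0×(-3) = -0.1 - (-3) = 2.9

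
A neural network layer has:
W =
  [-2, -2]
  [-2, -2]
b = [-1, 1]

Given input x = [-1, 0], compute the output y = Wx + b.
y = [1, 3]

Wx = [-2×-1 + -2×0, -2×-1 + -2×0]
   = [2, 2]
y = Wx + b = [2 + -1, 2 + 1] = [1, 3]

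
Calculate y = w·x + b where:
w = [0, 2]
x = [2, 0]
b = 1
y = 1

y = (0)(2) + (2)(0) + 1 = 1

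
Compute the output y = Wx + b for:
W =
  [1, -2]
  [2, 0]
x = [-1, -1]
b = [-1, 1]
y = [0, -1]

Wx = [1×-1 + -2×-1, 2×-1 + 0×-1]
   = [1, -2]
y = Wx + b = [1 + -1, -2 + 1] = [0, -1]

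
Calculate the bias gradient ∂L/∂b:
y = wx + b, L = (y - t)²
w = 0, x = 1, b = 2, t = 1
∂L/∂b = 2

y = wx + b = (0)(1) + 2 = 2
∂L/∂y = 2(y - t) = 2(2 - 1) = 2
∂y/∂b = 1
∂L/∂b = ∂L/∂y · ∂y/∂b = 2 × 1 = 2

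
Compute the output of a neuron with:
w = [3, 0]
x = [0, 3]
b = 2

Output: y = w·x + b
y = 2

y = (3)(0) + (0)(3) + 2 = 2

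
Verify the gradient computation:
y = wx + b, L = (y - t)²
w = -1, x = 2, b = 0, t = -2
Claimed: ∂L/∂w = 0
Correct

y = (-1)(2) + 0 = -2
∂L/∂y = 2(y - t) = 2(-2 - -2) = 0
∂y/∂w = x = 2
∂L/∂w = 0 × 2 = 0

Claimed value: 0
Correct: The correct gradient is 0.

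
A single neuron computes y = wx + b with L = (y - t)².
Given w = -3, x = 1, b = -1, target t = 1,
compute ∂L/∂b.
∂L/∂b = -10

y = wx + b = (-3)(1) + -1 = -4
∂L/∂y = 2(y - t) = 2(-4 - 1) = -10
∂y/∂b = 1
∂L/∂b = ∂L/∂y · ∂y/∂b = -10 × 1 = -10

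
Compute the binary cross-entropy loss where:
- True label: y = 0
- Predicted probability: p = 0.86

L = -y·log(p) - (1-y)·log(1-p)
L = 1.966

L = -0·log(0.86) - 1·log(0.14) = -log(0.14) = 1.966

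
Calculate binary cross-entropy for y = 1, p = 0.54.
L = 0.6162

L = -1·log(0.54) - 0·log(0.46) = -log(0.54) = 0.6162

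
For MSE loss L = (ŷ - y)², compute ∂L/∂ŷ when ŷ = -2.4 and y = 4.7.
∂L/∂ŷ = -14.2

∂L/∂ŷ = 2(ŷ - y) = 2(-2.4 - 4.7) = 2(-7.1) = -14.2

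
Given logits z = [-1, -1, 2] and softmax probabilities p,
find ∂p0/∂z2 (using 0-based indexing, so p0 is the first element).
∂p0/∂z2 = -0.04118

p = softmax(z) = [0.04528, 0.04528, 0.9094]
p0 = 0.04528, p2 = 0.9094

∂p0/∂z2 = -p0 × p2 = -0.04528 × 0.9094 = -0.04118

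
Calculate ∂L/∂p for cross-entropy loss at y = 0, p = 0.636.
∂L/∂p = 2.747

∂L/∂p = -y/p + (1-y)/(1-p) = 0 + 1/0.364 = 2.747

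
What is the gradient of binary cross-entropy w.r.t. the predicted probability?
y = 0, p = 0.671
∂L/∂p = 3.04

∂L/∂p = -y/p + (1-y)/(1-p) = 0 + 1/0.329 = 3.04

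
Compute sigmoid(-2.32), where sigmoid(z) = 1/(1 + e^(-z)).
0.08948

sigmoid(-2.32) = 1/(1 + e^(2.32)) = 1/(1 + 10.18) = 0.08948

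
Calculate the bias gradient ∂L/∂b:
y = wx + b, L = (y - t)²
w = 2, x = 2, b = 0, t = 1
∂L/∂b = 6

y = wx + b = (2)(2) + 0 = 4
∂L/∂y = 2(y - t) = 2(4 - 1) = 6
∂y/∂b = 1
∂L/∂b = ∂L/∂y · ∂y/∂b = 6 × 1 = 6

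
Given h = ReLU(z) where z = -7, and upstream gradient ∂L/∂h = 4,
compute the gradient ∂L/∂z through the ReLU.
∂L/∂z = 0

h = ReLU(-7) = 0
Since z < 0: ∂h/∂z = 0
∂L/∂z = ∂L/∂h · ∂h/∂z = 4 × 0 = 0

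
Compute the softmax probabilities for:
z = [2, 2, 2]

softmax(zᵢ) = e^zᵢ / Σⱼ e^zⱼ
p = [0.3333, 0.3333, 0.3333]

exp(z) = [7.389, 7.389, 7.389]
Sum = 22.17
p = [0.3333, 0.3333, 0.3333]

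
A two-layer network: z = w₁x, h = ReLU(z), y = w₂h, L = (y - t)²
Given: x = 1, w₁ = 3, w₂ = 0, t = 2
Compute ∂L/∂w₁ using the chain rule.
∂L/∂w₁ = 0

Forward pass:
z = w₁x = 3×1 = 3
h = ReLU(3) = 3
y = w₂h = 0×3 = 0

Backward pass:
∂L/∂y = 2(y - t) = 2(0 - 2) = -4
∂y/∂h = w₂ = 0
∂h/∂z = 1 (ReLU derivative)
∂z/∂w₁ = x = 1

∂L/∂w₁ = -4 × 0 × 1 × 1 = 0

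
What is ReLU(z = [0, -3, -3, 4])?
h = [0, 0, 0, 4]

ReLU applied element-wise: max(0,0)=0, max(0,-3)=0, max(0,-3)=0, max(0,4)=4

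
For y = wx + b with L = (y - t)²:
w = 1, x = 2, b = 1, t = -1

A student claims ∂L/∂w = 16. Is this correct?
Correct

y = (1)(2) + 1 = 3
∂L/∂y = 2(y - t) = 2(3 - -1) = 8
∂y/∂w = x = 2
∂L/∂w = 8 × 2 = 16

Claimed value: 16
Correct: The correct gradient is 16.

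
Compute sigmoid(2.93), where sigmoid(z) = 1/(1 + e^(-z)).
0.9493

sigmoid(2.93) = 1/(1 + e^(-2.93)) = 1/(1 + 0.0534) = 0.9493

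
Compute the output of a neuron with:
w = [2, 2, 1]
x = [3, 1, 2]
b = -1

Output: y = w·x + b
y = 9

y = (2)(3) + (2)(1) + (1)(2) + -1 = 9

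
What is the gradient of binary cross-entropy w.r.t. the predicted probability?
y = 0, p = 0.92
∂L/∂p = 12.5

∂L/∂p = -y/p + (1-y)/(1-p) = 0 + 1/0.08 = 12.5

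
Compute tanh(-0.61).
-0.5441

tanh(-0.61) = (e^(-0.61) - e^(0.61))/(e^(-0.61) + e^(0.61)) = -0.5441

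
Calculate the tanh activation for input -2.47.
-0.9858

tanh(-2.47) = (e^(-2.47) - e^(2.47))/(e^(-2.47) + e^(2.47)) = -0.9858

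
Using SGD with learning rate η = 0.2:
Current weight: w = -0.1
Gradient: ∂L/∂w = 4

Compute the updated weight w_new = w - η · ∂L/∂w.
w_new = -0.9

w_new = w - η·∂L/∂w = -0.1 - 0.2×(4) = -0.1 - (0.8) = -0.9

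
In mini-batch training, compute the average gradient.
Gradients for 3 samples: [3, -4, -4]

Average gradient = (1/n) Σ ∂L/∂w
Average gradient = -1.667

Average = (1/3)(3 + -4 + -4) = -5/3 = -1.667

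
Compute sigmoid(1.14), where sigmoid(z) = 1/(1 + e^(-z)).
0.7577

sigmoid(1.14) = 1/(1 + e^(-1.14)) = 1/(1 + 0.3198) = 0.7577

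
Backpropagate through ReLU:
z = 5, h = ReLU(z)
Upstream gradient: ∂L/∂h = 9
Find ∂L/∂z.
∂L/∂z = 9

h = ReLU(5) = 5
Since z > 0: ∂h/∂z = 1
∂L/∂z = ∂L/∂h · ∂h/∂z = 9 × 1 = 9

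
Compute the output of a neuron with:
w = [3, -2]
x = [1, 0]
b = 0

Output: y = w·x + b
y = 3

y = (3)(1) + (-2)(0) + 0 = 3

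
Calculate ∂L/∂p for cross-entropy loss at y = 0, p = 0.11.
∂L/∂p = 1.124

∂L/∂p = -y/p + (1-y)/(1-p) = 0 + 1/0.89 = 1.124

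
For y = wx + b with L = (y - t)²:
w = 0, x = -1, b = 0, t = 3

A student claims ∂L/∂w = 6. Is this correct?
Correct

y = (0)(-1) + 0 = 0
∂L/∂y = 2(y - t) = 2(0 - 3) = -6
∂y/∂w = x = -1
∂L/∂w = -6 × -1 = 6

Claimed value: 6
Correct: The correct gradient is 6.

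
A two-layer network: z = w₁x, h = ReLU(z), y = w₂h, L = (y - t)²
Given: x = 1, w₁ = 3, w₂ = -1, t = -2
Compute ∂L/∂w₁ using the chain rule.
∂L/∂w₁ = 2

Forward pass:
z = w₁x = 3×1 = 3
h = ReLU(3) = 3
y = w₂h = -1×3 = -3

Backward pass:
∂L/∂y = 2(y - t) = 2(-3 - -2) = -2
∂y/∂h = w₂ = -1
∂h/∂z = 1 (ReLU derivative)
∂z/∂w₁ = x = 1

∂L/∂w₁ = -2 × -1 × 1 × 1 = 2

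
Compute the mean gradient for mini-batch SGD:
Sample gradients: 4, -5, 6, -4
Average gradient = 0.25

Average = (1/4)(4 + -5 + 6 + -4) = 1/4 = 0.25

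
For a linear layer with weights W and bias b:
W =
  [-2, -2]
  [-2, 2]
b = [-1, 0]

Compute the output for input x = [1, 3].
y = [-9, 4]

Wx = [-2×1 + -2×3, -2×1 + 2×3]
   = [-8, 4]
y = Wx + b = [-8 + -1, 4 + 0] = [-9, 4]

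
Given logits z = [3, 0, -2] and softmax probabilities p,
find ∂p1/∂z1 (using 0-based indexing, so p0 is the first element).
∂p1/∂z1 = 0.0449

p = softmax(z) = [0.9465, 0.04712, 0.006377]
p1 = 0.04712

∂p1/∂z1 = p1(1 - p1) = 0.04712 × (1 - 0.04712) = 0.0449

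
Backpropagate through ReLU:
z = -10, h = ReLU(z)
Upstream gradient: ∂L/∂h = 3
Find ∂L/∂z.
∂L/∂z = 0

h = ReLU(-10) = 0
Since z < 0: ∂h/∂z = 0
∂L/∂z = ∂L/∂h · ∂h/∂z = 3 × 0 = 0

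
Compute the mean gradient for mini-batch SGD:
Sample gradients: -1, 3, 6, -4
Average gradient = 1

Average = (1/4)(-1 + 3 + 6 + -4) = 4/4 = 1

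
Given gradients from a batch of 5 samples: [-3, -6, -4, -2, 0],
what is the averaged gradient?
Average gradient = -3

Average = (1/5)(-3 + -6 + -4 + -2 + 0) = -15/5 = -3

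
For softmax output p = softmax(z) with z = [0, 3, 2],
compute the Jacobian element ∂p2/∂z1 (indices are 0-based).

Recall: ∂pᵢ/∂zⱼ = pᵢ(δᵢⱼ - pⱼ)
∂p2/∂z1 = -0.183

p = softmax(z) = [0.03512, 0.7054, 0.2595]
p2 = 0.2595, p1 = 0.7054

∂p2/∂z1 = -p2 × p1 = -0.2595 × 0.7054 = -0.183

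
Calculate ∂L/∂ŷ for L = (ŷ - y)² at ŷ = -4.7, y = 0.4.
∂L/∂ŷ = -10.2

∂L/∂ŷ = 2(ŷ - y) = 2(-4.7 - 0.4) = 2(-5.1) = -10.2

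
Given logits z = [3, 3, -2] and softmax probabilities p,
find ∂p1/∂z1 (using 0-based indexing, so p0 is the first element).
∂p1/∂z1 = 0.25

p = softmax(z) = [0.4983, 0.4983, 0.003358]
p1 = 0.4983

∂p1/∂z1 = p1(1 - p1) = 0.4983 × (1 - 0.4983) = 0.25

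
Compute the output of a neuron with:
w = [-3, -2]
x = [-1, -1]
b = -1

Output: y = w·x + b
y = 4

y = (-3)(-1) + (-2)(-1) + -1 = 4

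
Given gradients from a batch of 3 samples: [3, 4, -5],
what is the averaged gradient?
Average gradient = 0.6667

Average = (1/3)(3 + 4 + -5) = 2/3 = 0.6667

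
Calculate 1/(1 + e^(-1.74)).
0.8507

sigmoid(1.74) = 1/(1 + e^(-1.74)) = 1/(1 + 0.1755) = 0.8507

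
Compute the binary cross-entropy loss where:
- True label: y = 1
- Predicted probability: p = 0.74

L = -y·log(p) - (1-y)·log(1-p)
L = 0.3011

L = -1·log(0.74) - 0·log(0.26) = -log(0.74) = 0.3011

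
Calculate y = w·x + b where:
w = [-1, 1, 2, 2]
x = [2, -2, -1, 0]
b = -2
y = -8

y = (-1)(2) + (1)(-2) + (2)(-1) + (2)(0) + -2 = -8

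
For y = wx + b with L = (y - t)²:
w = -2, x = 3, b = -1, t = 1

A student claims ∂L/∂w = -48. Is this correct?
Correct

y = (-2)(3) + -1 = -7
∂L/∂y = 2(y - t) = 2(-7 - 1) = -16
∂y/∂w = x = 3
∂L/∂w = -16 × 3 = -48

Claimed value: -48
Correct: The correct gradient is -48.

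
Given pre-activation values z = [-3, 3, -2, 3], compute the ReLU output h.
h = [0, 3, 0, 3]

ReLU applied element-wise: max(0,-3)=0, max(0,3)=3, max(0,-2)=0, max(0,3)=3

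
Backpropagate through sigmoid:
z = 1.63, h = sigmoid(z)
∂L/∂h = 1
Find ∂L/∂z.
∂L/∂z = 0.137

σ(1.63) = 0.8362
σ'(1.63) = σ(1.63)(1 - σ(1.63)) = 0.8362 × 0.1638 = 0.137
∂L/∂z = ∂L/∂h · σ'(z) = 1 × 0.137 = 0.137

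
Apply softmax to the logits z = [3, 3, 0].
p = [0.4879, 0.4879, 0.0243]

exp(z) = [20.09, 20.09, 1]
Sum = 41.17
p = [0.4879, 0.4879, 0.0243]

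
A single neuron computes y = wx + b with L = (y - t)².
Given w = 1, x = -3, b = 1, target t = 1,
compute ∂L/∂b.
∂L/∂b = -6

y = wx + b = (1)(-3) + 1 = -2
∂L/∂y = 2(y - t) = 2(-2 - 1) = -6
∂y/∂b = 1
∂L/∂b = ∂L/∂y · ∂y/∂b = -6 × 1 = -6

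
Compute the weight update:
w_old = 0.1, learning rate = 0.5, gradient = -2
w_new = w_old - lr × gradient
w_new = 1.1

w_new = w - η·∂L/∂w = 0.1 - 0.5×(-2) = 0.1 - (-1) = 1.1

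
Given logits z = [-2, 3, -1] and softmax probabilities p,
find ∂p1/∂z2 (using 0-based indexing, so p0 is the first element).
∂p1/∂z2 = -0.01743

p = softmax(z) = [0.006573, 0.9756, 0.01787]
p1 = 0.9756, p2 = 0.01787

∂p1/∂z2 = -p1 × p2 = -0.9756 × 0.01787 = -0.01743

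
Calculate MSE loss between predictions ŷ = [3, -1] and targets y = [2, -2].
MSE = 1

MSE = (1/2)((3-2)² + (-1--2)²) = (1/2)(1 + 1) = 1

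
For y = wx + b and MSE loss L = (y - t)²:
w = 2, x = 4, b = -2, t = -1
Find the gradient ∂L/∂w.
∂L/∂w = 56

y = wx + b = (2)(4) + -2 = 6
∂L/∂y = 2(y - t) = 2(6 - -1) = 14
∂y/∂w = x = 4
∂L/∂w = ∂L/∂y · ∂y/∂w = 14 × 4 = 56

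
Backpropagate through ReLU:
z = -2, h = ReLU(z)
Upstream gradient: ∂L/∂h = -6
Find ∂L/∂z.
∂L/∂z = 0

h = ReLU(-2) = 0
Since z < 0: ∂h/∂z = 0
∂L/∂z = ∂L/∂h · ∂h/∂z = -6 × 0 = 0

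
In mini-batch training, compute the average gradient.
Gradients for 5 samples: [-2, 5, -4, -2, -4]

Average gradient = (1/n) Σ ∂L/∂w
Average gradient = -1.4

Average = (1/5)(-2 + 5 + -4 + -2 + -4) = -7/5 = -1.4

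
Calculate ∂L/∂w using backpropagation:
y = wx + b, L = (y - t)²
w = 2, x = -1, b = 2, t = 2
∂L/∂w = 4

y = wx + b = (2)(-1) + 2 = 0
∂L/∂y = 2(y - t) = 2(0 - 2) = -4
∂y/∂w = x = -1
∂L/∂w = ∂L/∂y · ∂y/∂w = -4 × -1 = 4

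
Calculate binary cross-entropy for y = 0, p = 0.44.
L = 0.5798

L = -0·log(0.44) - 1·log(0.56) = -log(0.56) = 0.5798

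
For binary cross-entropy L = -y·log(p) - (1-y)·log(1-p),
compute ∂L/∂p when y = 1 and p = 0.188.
∂L/∂p = -5.319

∂L/∂p = -y/p + (1-y)/(1-p) = -1/0.188 + 0 = -5.319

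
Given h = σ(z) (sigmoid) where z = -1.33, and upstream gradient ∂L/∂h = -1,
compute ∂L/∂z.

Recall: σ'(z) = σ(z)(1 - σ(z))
∂L/∂z = -0.1654

σ(-1.33) = 0.2092
σ'(-1.33) = σ(-1.33)(1 - σ(-1.33)) = 0.2092 × 0.7908 = 0.1654
∂L/∂z = ∂L/∂h · σ'(z) = -1 × 0.1654 = -0.1654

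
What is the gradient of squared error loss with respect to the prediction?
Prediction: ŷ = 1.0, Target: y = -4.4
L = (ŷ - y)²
∂L/∂ŷ = 10.8

∂L/∂ŷ = 2(ŷ - y) = 2(1.0 - -4.4) = 2(5.4) = 10.8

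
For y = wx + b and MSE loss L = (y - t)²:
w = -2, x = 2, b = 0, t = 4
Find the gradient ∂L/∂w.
∂L/∂w = -32

y = wx + b = (-2)(2) + 0 = -4
∂L/∂y = 2(y - t) = 2(-4 - 4) = -16
∂y/∂w = x = 2
∂L/∂w = ∂L/∂y · ∂y/∂w = -16 × 2 = -32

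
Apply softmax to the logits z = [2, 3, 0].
p = [0.2595, 0.7054, 0.0351]

exp(z) = [7.389, 20.09, 1]
Sum = 28.47
p = [0.2595, 0.7054, 0.0351]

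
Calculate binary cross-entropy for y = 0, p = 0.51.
L = 0.7133

L = -0·log(0.51) - 1·log(0.49) = -log(0.49) = 0.7133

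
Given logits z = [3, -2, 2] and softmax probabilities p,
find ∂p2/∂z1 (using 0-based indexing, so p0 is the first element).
∂p2/∂z1 = -0.001312

p = softmax(z) = [0.7275, 0.004902, 0.2676]
p2 = 0.2676, p1 = 0.004902

∂p2/∂z1 = -p2 × p1 = -0.2676 × 0.004902 = -0.001312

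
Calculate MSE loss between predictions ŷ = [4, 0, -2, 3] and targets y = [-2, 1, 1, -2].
MSE = 17.75

MSE = (1/4)((4--2)² + (0-1)² + (-2-1)² + (3--2)²) = (1/4)(36 + 1 + 9 + 25) = 17.75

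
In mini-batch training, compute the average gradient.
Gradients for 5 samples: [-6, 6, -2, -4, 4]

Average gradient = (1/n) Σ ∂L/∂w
Average gradient = -0.4

Average = (1/5)(-6 + 6 + -2 + -4 + 4) = -2/5 = -0.4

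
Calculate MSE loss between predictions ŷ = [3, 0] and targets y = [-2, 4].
MSE = 20.5

MSE = (1/2)((3--2)² + (0-4)²) = (1/2)(25 + 16) = 20.5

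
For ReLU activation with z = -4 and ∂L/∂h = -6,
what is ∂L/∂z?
∂L/∂z = 0

h = ReLU(-4) = 0
Since z < 0: ∂h/∂z = 0
∂L/∂z = ∂L/∂h · ∂h/∂z = -6 × 0 = 0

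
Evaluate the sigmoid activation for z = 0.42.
0.6035

sigmoid(0.42) = 1/(1 + e^(-0.42)) = 1/(1 + 0.657) = 0.6035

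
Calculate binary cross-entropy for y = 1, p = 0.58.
L = 0.5447

L = -1·log(0.58) - 0·log(0.42) = -log(0.58) = 0.5447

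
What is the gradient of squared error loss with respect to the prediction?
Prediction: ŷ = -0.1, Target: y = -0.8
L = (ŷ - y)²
∂L/∂ŷ = 1.4

∂L/∂ŷ = 2(ŷ - y) = 2(-0.1 - -0.8) = 2(0.7) = 1.4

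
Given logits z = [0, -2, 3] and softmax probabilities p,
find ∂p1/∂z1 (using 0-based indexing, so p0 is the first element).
∂p1/∂z1 = 0.006337

p = softmax(z) = [0.04712, 0.006377, 0.9465]
p1 = 0.006377

∂p1/∂z1 = p1(1 - p1) = 0.006377 × (1 - 0.006377) = 0.006337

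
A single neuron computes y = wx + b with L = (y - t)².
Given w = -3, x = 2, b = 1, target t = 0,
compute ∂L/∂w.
∂L/∂w = -20

y = wx + b = (-3)(2) + 1 = -5
∂L/∂y = 2(y - t) = 2(-5 - 0) = -10
∂y/∂w = x = 2
∂L/∂w = ∂L/∂y · ∂y/∂w = -10 × 2 = -20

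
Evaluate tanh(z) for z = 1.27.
0.8538

tanh(1.27) = (e^(1.27) - e^(-1.27))/(e^(1.27) + e^(-1.27)) = 0.8538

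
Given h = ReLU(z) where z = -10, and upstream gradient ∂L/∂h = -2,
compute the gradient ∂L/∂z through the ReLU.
∂L/∂z = 0

h = ReLU(-10) = 0
Since z < 0: ∂h/∂z = 0
∂L/∂z = ∂L/∂h · ∂h/∂z = -2 × 0 = 0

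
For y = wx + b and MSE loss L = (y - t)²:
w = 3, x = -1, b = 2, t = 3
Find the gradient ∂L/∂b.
∂L/∂b = -8

y = wx + b = (3)(-1) + 2 = -1
∂L/∂y = 2(y - t) = 2(-1 - 3) = -8
∂y/∂b = 1
∂L/∂b = ∂L/∂y · ∂y/∂b = -8 × 1 = -8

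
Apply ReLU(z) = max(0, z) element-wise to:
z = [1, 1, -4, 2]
h = [1, 1, 0, 2]

ReLU applied element-wise: max(0,1)=1, max(0,1)=1, max(0,-4)=0, max(0,2)=2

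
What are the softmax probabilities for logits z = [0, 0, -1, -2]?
p = [0.3995, 0.3995, 0.147, 0.0541]

exp(z) = [1, 1, 0.3679, 0.1353]
Sum = 2.503
p = [0.3995, 0.3995, 0.147, 0.0541]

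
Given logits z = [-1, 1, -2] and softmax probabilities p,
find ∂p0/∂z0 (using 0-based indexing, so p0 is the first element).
∂p0/∂z0 = 0.1012

p = softmax(z) = [0.1142, 0.8438, 0.04201]
p0 = 0.1142

∂p0/∂z0 = p0(1 - p0) = 0.1142 × (1 - 0.1142) = 0.1012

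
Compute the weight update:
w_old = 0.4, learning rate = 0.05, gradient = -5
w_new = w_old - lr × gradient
w_new = 0.65

w_new = w - η·∂L/∂w = 0.4 - 0.05×(-5) = 0.4 - (-0.25) = 0.65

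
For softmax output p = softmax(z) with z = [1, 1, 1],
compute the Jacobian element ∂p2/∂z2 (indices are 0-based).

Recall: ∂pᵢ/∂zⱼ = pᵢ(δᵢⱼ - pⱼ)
∂p2/∂z2 = 0.2222

p = softmax(z) = [0.3333, 0.3333, 0.3333]
p2 = 0.3333

∂p2/∂z2 = p2(1 - p2) = 0.3333 × (1 - 0.3333) = 0.2222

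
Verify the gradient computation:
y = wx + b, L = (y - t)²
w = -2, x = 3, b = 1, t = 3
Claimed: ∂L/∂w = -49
Incorrect

y = (-2)(3) + 1 = -5
∂L/∂y = 2(y - t) = 2(-5 - 3) = -16
∂y/∂w = x = 3
∂L/∂w = -16 × 3 = -48

Claimed value: -49
Incorrect: The correct gradient is -48.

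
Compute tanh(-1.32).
-0.8668

tanh(-1.32) = (e^(-1.32) - e^(1.32))/(e^(-1.32) + e^(1.32)) = -0.8668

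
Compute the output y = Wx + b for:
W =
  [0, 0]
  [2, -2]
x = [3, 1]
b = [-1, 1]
y = [-1, 5]

Wx = [0×3 + 0×1, 2×3 + -2×1]
   = [0, 4]
y = Wx + b = [0 + -1, 4 + 1] = [-1, 5]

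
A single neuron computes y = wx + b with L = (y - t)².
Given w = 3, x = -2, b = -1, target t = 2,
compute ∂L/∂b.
∂L/∂b = -18

y = wx + b = (3)(-2) + -1 = -7
∂L/∂y = 2(y - t) = 2(-7 - 2) = -18
∂y/∂b = 1
∂L/∂b = ∂L/∂y · ∂y/∂b = -18 × 1 = -18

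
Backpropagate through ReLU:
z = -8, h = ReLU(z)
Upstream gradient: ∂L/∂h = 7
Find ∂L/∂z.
∂L/∂z = 0

h = ReLU(-8) = 0
Since z < 0: ∂h/∂z = 0
∂L/∂z = ∂L/∂h · ∂h/∂z = 7 × 0 = 0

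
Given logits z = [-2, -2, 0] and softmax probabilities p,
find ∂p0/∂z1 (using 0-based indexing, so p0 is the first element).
∂p0/∂z1 = -0.01134

p = softmax(z) = [0.1065, 0.1065, 0.787]
p0 = 0.1065, p1 = 0.1065

∂p0/∂z1 = -p0 × p1 = -0.1065 × 0.1065 = -0.01134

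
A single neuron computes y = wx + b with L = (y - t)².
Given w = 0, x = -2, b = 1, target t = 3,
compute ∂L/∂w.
∂L/∂w = 8

y = wx + b = (0)(-2) + 1 = 1
∂L/∂y = 2(y - t) = 2(1 - 3) = -4
∂y/∂w = x = -2
∂L/∂w = ∂L/∂y · ∂y/∂w = -4 × -2 = 8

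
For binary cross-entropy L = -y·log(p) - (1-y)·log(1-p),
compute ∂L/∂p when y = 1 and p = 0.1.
∂L/∂p = -10

∂L/∂p = -y/p + (1-y)/(1-p) = -1/0.1 + 0 = -10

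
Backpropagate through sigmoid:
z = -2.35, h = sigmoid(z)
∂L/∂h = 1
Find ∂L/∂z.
∂L/∂z = 0.07949

σ(-2.35) = 0.08707
σ'(-2.35) = σ(-2.35)(1 - σ(-2.35)) = 0.08707 × 0.9129 = 0.07949
∂L/∂z = ∂L/∂h · σ'(z) = 1 × 0.07949 = 0.07949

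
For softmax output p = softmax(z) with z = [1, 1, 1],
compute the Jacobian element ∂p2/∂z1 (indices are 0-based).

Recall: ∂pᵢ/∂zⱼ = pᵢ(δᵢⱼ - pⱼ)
∂p2/∂z1 = -0.1111

p = softmax(z) = [0.3333, 0.3333, 0.3333]
p2 = 0.3333, p1 = 0.3333

∂p2/∂z1 = -p2 × p1 = -0.3333 × 0.3333 = -0.1111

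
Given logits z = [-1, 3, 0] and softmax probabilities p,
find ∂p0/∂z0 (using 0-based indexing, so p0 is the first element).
∂p0/∂z0 = 0.01685

p = softmax(z) = [0.01715, 0.9362, 0.04661]
p0 = 0.01715

∂p0/∂z0 = p0(1 - p0) = 0.01715 × (1 - 0.01715) = 0.01685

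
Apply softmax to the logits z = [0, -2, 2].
p = [0.1173, 0.0159, 0.8668]

exp(z) = [1, 0.1353, 7.389]
Sum = 8.524
p = [0.1173, 0.0159, 0.8668]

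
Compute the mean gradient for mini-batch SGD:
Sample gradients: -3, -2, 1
Average gradient = -1.333

Average = (1/3)(-3 + -2 + 1) = -4/3 = -1.333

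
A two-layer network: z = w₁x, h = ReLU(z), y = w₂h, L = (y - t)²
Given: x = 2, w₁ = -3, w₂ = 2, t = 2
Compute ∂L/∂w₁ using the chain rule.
∂L/∂w₁ = 0

Forward pass:
z = w₁x = -3×2 = -6
h = ReLU(-6) = 0
y = w₂h = 2×0 = 0

Backward pass:
∂L/∂y = 2(y - t) = 2(0 - 2) = -4
∂y/∂h = w₂ = 2
∂h/∂z = 0 (ReLU derivative)
∂z/∂w₁ = x = 2

∂L/∂w₁ = -4 × 2 × 0 × 2 = 0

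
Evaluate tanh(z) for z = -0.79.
-0.6584

tanh(-0.79) = (e^(-0.79) - e^(0.79))/(e^(-0.79) + e^(0.79)) = -0.6584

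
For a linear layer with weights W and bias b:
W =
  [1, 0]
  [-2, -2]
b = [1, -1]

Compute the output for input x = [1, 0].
y = [2, -3]

Wx = [1×1 + 0×0, -2×1 + -2×0]
   = [1, -2]
y = Wx + b = [1 + 1, -2 + -1] = [2, -3]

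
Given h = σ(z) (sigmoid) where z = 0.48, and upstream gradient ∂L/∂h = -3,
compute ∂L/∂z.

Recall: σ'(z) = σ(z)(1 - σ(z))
∂L/∂z = -0.7084

σ(0.48) = 0.6177
σ'(0.48) = σ(0.48)(1 - σ(0.48)) = 0.6177 × 0.3823 = 0.2361
∂L/∂z = ∂L/∂h · σ'(z) = -3 × 0.2361 = -0.7084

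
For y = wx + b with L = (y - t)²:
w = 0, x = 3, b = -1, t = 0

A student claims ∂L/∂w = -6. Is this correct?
Correct

y = (0)(3) + -1 = -1
∂L/∂y = 2(y - t) = 2(-1 - 0) = -2
∂y/∂w = x = 3
∂L/∂w = -2 × 3 = -6

Claimed value: -6
Correct: The correct gradient is -6.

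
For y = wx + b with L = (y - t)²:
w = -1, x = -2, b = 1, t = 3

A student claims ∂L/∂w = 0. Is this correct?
Correct

y = (-1)(-2) + 1 = 3
∂L/∂y = 2(y - t) = 2(3 - 3) = 0
∂y/∂w = x = -2
∂L/∂w = 0 × -2 = 0

Claimed value: 0
Correct: The correct gradient is 0.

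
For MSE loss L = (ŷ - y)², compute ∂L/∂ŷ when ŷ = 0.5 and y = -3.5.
∂L/∂ŷ = 8.0

∂L/∂ŷ = 2(ŷ - y) = 2(0.5 - -3.5) = 2(4.0) = 8.0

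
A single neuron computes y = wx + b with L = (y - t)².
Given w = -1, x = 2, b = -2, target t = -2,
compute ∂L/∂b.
∂L/∂b = -4

y = wx + b = (-1)(2) + -2 = -4
∂L/∂y = 2(y - t) = 2(-4 - -2) = -4
∂y/∂b = 1
∂L/∂b = ∂L/∂y · ∂y/∂b = -4 × 1 = -4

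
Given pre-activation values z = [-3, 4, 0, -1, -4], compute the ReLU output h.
h = [0, 4, 0, 0, 0]

ReLU applied element-wise: max(0,-3)=0, max(0,4)=4, max(0,0)=0, max(0,-1)=0, max(0,-4)=0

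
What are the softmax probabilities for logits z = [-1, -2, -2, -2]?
p = [0.4754, 0.1749, 0.1749, 0.1749]

exp(z) = [0.3679, 0.1353, 0.1353, 0.1353]
Sum = 0.7739
p = [0.4754, 0.1749, 0.1749, 0.1749]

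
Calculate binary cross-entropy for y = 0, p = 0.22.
L = 0.2485

L = -0·log(0.22) - 1·log(0.78) = -log(0.78) = 0.2485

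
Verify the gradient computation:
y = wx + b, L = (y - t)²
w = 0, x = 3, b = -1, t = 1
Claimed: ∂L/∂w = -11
Incorrect

y = (0)(3) + -1 = -1
∂L/∂y = 2(y - t) = 2(-1 - 1) = -4
∂y/∂w = x = 3
∂L/∂w = -4 × 3 = -12

Claimed value: -11
Incorrect: The correct gradient is -12.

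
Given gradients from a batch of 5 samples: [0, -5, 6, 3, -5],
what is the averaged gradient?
Average gradient = -0.2

Average = (1/5)(0 + -5 + 6 + 3 + -5) = -1/5 = -0.2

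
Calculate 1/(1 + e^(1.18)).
0.2351

sigmoid(-1.18) = 1/(1 + e^(1.18)) = 1/(1 + 3.254) = 0.2351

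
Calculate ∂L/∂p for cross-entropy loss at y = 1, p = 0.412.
∂L/∂p = -2.427

∂L/∂p = -y/p + (1-y)/(1-p) = -1/0.412 + 0 = -2.427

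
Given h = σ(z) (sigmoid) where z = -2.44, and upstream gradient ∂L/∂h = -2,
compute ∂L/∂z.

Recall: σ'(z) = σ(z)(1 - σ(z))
∂L/∂z = -0.1475

σ(-2.44) = 0.08017
σ'(-2.44) = σ(-2.44)(1 - σ(-2.44)) = 0.08017 × 0.9198 = 0.07375
∂L/∂z = ∂L/∂h · σ'(z) = -2 × 0.07375 = -0.1475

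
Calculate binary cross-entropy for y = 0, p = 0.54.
L = 0.7765

L = -0·log(0.54) - 1·log(0.46) = -log(0.46) = 0.7765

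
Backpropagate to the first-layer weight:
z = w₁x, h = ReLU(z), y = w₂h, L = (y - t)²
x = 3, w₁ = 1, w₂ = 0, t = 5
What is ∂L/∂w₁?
∂L/∂w₁ = 0

Forward pass:
z = w₁x = 1×3 = 3
h = ReLU(3) = 3
y = w₂h = 0×3 = 0

Backward pass:
∂L/∂y = 2(y - t) = 2(0 - 5) = -10
∂y/∂h = w₂ = 0
∂h/∂z = 1 (ReLU derivative)
∂z/∂w₁ = x = 3

∂L/∂w₁ = -10 × 0 × 1 × 3 = 0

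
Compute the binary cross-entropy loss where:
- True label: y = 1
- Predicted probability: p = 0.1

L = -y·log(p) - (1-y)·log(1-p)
L = 2.303

L = -1·log(0.1) - 0·log(0.9) = -log(0.1) = 2.303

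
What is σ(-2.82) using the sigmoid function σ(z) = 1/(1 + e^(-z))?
0.05625

sigmoid(-2.82) = 1/(1 + e^(2.82)) = 1/(1 + 16.78) = 0.05625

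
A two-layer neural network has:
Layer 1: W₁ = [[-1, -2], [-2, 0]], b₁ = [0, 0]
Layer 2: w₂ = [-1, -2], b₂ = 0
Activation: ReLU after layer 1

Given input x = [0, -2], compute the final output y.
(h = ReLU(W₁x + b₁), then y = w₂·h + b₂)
y = -4

Layer 1 pre-activation: z₁ = [4, 0]
After ReLU: h = [4, 0]
Layer 2 output: y = -1×4 + -2×0 + 0 = -4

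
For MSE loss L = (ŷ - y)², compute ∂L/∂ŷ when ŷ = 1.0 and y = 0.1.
∂L/∂ŷ = 1.8

∂L/∂ŷ = 2(ŷ - y) = 2(1.0 - 0.1) = 2(0.9) = 1.8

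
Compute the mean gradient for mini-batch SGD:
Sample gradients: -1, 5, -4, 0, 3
Average gradient = 0.6

Average = (1/5)(-1 + 5 + -4 + 0 + 3) = 3/5 = 0.6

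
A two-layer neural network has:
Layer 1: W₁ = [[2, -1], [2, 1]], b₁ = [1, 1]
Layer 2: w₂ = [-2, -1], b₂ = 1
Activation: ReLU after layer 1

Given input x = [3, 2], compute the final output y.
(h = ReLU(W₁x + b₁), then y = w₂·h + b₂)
y = -18

Layer 1 pre-activation: z₁ = [5, 9]
After ReLU: h = [5, 9]
Layer 2 output: y = -2×5 + -1×9 + 1 = -18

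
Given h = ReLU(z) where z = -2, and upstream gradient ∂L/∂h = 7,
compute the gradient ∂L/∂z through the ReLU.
∂L/∂z = 0

h = ReLU(-2) = 0
Since z < 0: ∂h/∂z = 0
∂L/∂z = ∂L/∂h · ∂h/∂z = 7 × 0 = 0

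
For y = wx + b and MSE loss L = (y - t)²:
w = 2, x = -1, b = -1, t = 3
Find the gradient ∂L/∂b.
∂L/∂b = -12

y = wx + b = (2)(-1) + -1 = -3
∂L/∂y = 2(y - t) = 2(-3 - 3) = -12
∂y/∂b = 1
∂L/∂b = ∂L/∂y · ∂y/∂b = -12 × 1 = -12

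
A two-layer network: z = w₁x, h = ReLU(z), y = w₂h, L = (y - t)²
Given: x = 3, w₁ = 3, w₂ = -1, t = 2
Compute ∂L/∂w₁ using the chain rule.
∂L/∂w₁ = 66

Forward pass:
z = w₁x = 3×3 = 9
h = ReLU(9) = 9
y = w₂h = -1×9 = -9

Backward pass:
∂L/∂y = 2(y - t) = 2(-9 - 2) = -22
∂y/∂h = w₂ = -1
∂h/∂z = 1 (ReLU derivative)
∂z/∂w₁ = x = 3

∂L/∂w₁ = -22 × -1 × 1 × 3 = 66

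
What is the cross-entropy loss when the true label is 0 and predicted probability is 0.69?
L = 1.171

L = -0·log(0.69) - 1·log(0.31) = -log(0.31) = 1.171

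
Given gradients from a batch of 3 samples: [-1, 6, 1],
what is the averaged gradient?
Average gradient = 2

Average = (1/3)(-1 + 6 + 1) = 6/3 = 2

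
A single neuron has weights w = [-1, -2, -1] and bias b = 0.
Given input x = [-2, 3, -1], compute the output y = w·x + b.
y = -3

y = (-1)(-2) + (-2)(3) + (-1)(-1) + 0 = -3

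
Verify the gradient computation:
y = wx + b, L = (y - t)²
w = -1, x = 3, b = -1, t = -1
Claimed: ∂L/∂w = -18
Correct

y = (-1)(3) + -1 = -4
∂L/∂y = 2(y - t) = 2(-4 - -1) = -6
∂y/∂w = x = 3
∂L/∂w = -6 × 3 = -18

Claimed value: -18
Correct: The correct gradient is -18.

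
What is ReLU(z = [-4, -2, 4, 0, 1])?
h = [0, 0, 4, 0, 1]

ReLU applied element-wise: max(0,-4)=0, max(0,-2)=0, max(0,4)=4, max(0,0)=0, max(0,1)=1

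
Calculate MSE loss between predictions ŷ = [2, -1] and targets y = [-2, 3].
MSE = 16

MSE = (1/2)((2--2)² + (-1-3)²) = (1/2)(16 + 16) = 16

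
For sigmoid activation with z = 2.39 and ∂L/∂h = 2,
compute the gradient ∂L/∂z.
∂L/∂z = 0.1538

σ(2.39) = 0.9161
σ'(2.39) = σ(2.39)(1 - σ(2.39)) = 0.9161 × 0.08394 = 0.07689
∂L/∂z = ∂L/∂h · σ'(z) = 2 × 0.07689 = 0.1538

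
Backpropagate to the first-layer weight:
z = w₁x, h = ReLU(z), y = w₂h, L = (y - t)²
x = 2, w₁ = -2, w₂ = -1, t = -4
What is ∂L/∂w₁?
∂L/∂w₁ = 0

Forward pass:
z = w₁x = -2×2 = -4
h = ReLU(-4) = 0
y = w₂h = -1×0 = 0

Backward pass:
∂L/∂y = 2(y - t) = 2(0 - -4) = 8
∂y/∂h = w₂ = -1
∂h/∂z = 0 (ReLU derivative)
∂z/∂w₁ = x = 2

∂L/∂w₁ = 8 × -1 × 0 × 2 = 0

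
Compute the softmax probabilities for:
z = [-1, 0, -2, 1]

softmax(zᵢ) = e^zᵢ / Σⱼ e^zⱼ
p = [0.0871, 0.2369, 0.0321, 0.6439]

exp(z) = [0.3679, 1, 0.1353, 2.718]
Sum = 4.221
p = [0.0871, 0.2369, 0.0321, 0.6439]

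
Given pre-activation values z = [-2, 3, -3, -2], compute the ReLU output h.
h = [0, 3, 0, 0]

ReLU applied element-wise: max(0,-2)=0, max(0,3)=3, max(0,-3)=0, max(0,-2)=0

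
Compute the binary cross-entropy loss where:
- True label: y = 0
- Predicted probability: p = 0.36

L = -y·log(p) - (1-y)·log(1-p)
L = 0.4463

L = -0·log(0.36) - 1·log(0.64) = -log(0.64) = 0.4463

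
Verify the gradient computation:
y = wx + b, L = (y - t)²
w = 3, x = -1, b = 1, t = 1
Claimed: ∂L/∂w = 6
Correct

y = (3)(-1) + 1 = -2
∂L/∂y = 2(y - t) = 2(-2 - 1) = -6
∂y/∂w = x = -1
∂L/∂w = -6 × -1 = 6

Claimed value: 6
Correct: The correct gradient is 6.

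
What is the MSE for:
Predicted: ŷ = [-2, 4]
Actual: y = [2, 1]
MSE = 12.5

MSE = (1/2)((-2-2)² + (4-1)²) = (1/2)(16 + 9) = 12.5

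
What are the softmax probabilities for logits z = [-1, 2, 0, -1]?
p = [0.0403, 0.8098, 0.1096, 0.0403]

exp(z) = [0.3679, 7.389, 1, 0.3679]
Sum = 9.125
p = [0.0403, 0.8098, 0.1096, 0.0403]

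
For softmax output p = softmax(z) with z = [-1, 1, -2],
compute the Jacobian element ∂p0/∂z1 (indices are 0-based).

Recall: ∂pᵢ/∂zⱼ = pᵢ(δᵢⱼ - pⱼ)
∂p0/∂z1 = -0.09636

p = softmax(z) = [0.1142, 0.8438, 0.04201]
p0 = 0.1142, p1 = 0.8438

∂p0/∂z1 = -p0 × p1 = -0.1142 × 0.8438 = -0.09636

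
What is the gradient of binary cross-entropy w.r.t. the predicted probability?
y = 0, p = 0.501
∂L/∂p = 2.004

∂L/∂p = -y/p + (1-y)/(1-p) = 0 + 1/0.499 = 2.004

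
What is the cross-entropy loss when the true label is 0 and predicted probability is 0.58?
L = 0.8675

L = -0·log(0.58) - 1·log(0.42) = -log(0.42) = 0.8675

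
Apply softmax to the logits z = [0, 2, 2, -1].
p = [0.0619, 0.4576, 0.4576, 0.0228]

exp(z) = [1, 7.389, 7.389, 0.3679]
Sum = 16.15
p = [0.0619, 0.4576, 0.4576, 0.0228]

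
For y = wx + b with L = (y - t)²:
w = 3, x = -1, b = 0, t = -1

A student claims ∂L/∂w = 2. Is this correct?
Incorrect

y = (3)(-1) + 0 = -3
∂L/∂y = 2(y - t) = 2(-3 - -1) = -4
∂y/∂w = x = -1
∂L/∂w = -4 × -1 = 4

Claimed value: 2
Incorrect: The correct gradient is 4.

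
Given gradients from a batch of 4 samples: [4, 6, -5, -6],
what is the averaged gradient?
Average gradient = -0.25

Average = (1/4)(4 + 6 + -5 + -6) = -1/4 = -0.25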